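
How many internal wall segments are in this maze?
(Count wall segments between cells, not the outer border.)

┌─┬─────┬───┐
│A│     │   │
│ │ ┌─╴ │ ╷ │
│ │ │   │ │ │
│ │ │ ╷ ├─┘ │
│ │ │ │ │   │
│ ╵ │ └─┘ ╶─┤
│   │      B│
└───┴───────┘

Counting internal wall segments:
Total internal walls: 15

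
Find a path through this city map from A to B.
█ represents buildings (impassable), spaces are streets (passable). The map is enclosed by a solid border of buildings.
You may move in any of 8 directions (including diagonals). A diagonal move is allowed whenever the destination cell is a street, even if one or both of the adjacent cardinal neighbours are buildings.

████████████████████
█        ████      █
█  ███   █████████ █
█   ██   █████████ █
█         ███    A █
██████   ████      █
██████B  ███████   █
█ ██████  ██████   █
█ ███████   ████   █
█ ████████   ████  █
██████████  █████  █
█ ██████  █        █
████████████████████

Finding the shortest path from A to B:
Movement: 8-directional
Path length: 17 steps
Directions: down → down → down → down → down → down → down-left → left → left → left → left → up-left → up-left → up-left → up-left → up-left → left

Solution:

████████████████████
█        ████      █
█  ███   █████████ █
█   ██   █████████ █
█         ███    A █
██████   ████    ↓ █
██████B← ███████ ↓ █
█ ██████↖ ██████ ↓ █
█ ███████↖  ████ ↓ █
█ ████████↖  ████↓ █
██████████ ↖█████↙ █
█ ██████  █ ↖←←←←  █
████████████████████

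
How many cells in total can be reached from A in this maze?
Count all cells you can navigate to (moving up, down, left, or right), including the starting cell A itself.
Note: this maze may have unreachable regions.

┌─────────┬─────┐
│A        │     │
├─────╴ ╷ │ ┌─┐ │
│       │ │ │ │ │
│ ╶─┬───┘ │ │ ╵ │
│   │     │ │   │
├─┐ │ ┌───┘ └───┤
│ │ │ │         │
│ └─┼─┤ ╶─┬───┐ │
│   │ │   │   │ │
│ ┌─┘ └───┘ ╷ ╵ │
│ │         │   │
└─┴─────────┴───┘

Using BFS/flood-fill to find all reachable cells from A:
Maze size: 6 × 8 = 48 total cells
31 cell(s) are walled off and cannot be reached from A.
Reachable cells: 17

Reachable region (· marks reachable cells):

┌─────────┬─────┐
│A · · · ·│     │
├─────╴ ╷ │ ┌─┐ │
│· · · ·│·│ │ │ │
│ ╶─┬───┘ │ │ ╵ │
│· ·│· · ·│ │   │
├─┐ │ ┌───┘ └───┤
│ │·│·│         │
│ └─┼─┤ ╶─┬───┐ │
│   │ │   │   │ │
│ ┌─┘ └───┘ ╷ ╵ │
│ │         │   │
└─┴─────────┴───┘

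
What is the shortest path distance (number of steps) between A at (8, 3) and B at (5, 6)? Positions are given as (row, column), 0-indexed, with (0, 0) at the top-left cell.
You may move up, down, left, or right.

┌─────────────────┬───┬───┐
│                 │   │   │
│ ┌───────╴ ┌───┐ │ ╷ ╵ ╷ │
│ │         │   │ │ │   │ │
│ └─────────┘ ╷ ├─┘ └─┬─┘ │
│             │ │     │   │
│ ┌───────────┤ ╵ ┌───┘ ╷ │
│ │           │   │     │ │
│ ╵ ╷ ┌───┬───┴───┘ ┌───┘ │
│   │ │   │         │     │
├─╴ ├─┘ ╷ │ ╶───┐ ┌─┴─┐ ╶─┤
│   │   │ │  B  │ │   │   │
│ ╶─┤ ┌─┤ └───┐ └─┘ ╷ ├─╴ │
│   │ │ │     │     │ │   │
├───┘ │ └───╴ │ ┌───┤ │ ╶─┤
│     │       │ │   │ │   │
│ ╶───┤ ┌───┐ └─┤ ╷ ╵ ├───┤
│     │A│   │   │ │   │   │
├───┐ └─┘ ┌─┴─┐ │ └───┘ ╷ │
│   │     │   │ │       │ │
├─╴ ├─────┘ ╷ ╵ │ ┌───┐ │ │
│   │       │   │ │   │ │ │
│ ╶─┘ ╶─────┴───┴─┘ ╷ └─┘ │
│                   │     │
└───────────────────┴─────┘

Finding path from (8, 3) to (5, 6):
Path: (8,3) → (7,3) → (7,4) → (7,5) → (7,6) → (8,6) → (8,7) → (9,7) → (10,7) → (10,6) → (9,6) → (9,5) → (10,5) → (10,4) → (10,3) → (10,2) → (11,2) → (11,3) → (11,4) → (11,5) → (11,6) → (11,7) → (11,8) → (11,9) → (10,9) → (10,10) → (11,10) → (11,11) → (11,12) → (10,12) → (9,12) → (8,12) → (8,11) → (9,11) → (9,10) → (9,9) → (9,8) → (8,8) → (7,8) → (7,9) → (8,9) → (8,10) → (7,10) → (6,10) → (5,10) → (5,9) → (6,9) → (6,8) → (6,7) → (5,7) → (5,6)
Distance: 50 steps

Solution:

┌─────────────────┬───┬───┐
│                 │   │   │
│ ┌───────╴ ┌───┐ │ ╷ ╵ ╷ │
│ │         │   │ │ │   │ │
│ └─────────┘ ╷ ├─┘ └─┬─┘ │
│             │ │     │   │
│ ┌───────────┤ ╵ ┌───┘ ╷ │
│ │           │   │     │ │
│ ╵ ╷ ┌───┬───┴───┘ ┌───┘ │
│   │ │   │         │     │
├─╴ ├─┘ ╷ │ ╶───┐ ┌─┴─┐ ╶─┤
│   │   │ │  B ↰│ │↓ ↰│   │
│ ╶─┤ ┌─┤ └───┐ └─┘ ╷ ├─╴ │
│   │ │ │     │↑ ← ↲│↑│   │
├───┘ │ └───╴ │ ┌───┤ │ ╶─┤
│     │↱ → → ↓│ │↱ ↓│↑│   │
│ ╶───┤ ┌───┐ └─┤ ╷ ╵ ├───┤
│     │A│   │↳ ↓│↑│↳ ↑│↓ ↰│
├───┐ └─┘ ┌─┴─┐ │ └───┘ ╷ │
│   │     │↓ ↰│↓│↑ ← ← ↲│↑│
├─╴ ├─────┘ ╷ ╵ │ ┌───┐ │ │
│   │↓ ← ← ↲│↑ ↲│ │↱ ↓│ │↑│
│ ╶─┘ ╶─────┴───┴─┘ ╷ └─┘ │
│    ↳ → → → → → → ↑│↳ → ↑│
└───────────────────┴─────┘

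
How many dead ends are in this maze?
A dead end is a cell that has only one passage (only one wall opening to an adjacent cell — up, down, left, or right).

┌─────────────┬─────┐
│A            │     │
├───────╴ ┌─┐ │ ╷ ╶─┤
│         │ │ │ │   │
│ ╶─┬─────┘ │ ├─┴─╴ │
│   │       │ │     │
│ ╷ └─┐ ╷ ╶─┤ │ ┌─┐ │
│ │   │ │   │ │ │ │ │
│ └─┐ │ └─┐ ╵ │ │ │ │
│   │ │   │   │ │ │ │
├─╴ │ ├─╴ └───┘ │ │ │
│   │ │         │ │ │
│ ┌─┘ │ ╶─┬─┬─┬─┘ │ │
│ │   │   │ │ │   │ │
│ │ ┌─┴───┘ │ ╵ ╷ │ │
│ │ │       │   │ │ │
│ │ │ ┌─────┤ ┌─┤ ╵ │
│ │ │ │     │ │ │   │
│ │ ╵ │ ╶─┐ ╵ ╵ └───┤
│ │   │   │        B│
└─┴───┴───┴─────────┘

Checking each cell for number of passages:

Dead ends found at positions:
  (0, 0)
  (0, 9)
  (1, 5)
  (1, 7)
  (2, 2)
  (3, 8)
  (6, 4)
  (6, 5)
  (6, 6)
  (8, 7)
  (9, 0)
  (9, 4)
  (9, 9)
Total dead ends: 13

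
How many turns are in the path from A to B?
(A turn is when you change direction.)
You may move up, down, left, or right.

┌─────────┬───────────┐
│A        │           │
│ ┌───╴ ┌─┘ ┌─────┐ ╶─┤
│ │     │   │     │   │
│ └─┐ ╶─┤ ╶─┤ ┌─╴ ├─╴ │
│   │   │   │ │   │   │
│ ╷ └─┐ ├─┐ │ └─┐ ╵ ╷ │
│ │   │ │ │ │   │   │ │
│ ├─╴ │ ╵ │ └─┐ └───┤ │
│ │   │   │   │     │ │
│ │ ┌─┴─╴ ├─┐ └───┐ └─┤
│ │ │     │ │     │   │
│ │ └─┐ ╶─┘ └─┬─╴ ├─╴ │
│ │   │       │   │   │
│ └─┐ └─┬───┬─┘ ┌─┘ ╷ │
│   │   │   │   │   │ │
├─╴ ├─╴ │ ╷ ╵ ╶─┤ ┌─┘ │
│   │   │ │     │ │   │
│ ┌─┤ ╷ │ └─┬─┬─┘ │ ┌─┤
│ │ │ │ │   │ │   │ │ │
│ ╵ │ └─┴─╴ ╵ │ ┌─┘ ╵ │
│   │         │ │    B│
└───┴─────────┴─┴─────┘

Directions: down, down, right, down, right, down, left, down, down, right, down, right, down, left, down, down, right, right, right, up, left, up, up, right, down, right, up, right, up, right, up, left, left, up, left, up, up, left, up, right, up, right, right, right, right, down, right, down, left, down, left, up, up, left, left, down, down, right, down, right, right, down, right, down, down, down, left, down, down, right
Number of turns: 51

Solution:

┌─────────┬───────────┐
│A        │↱ → → → ↓  │
│ ┌───╴ ┌─┘ ┌─────┐ ╶─┤
│↓│     │↱ ↑│↓ ← ↰│↳ ↓│
│ └─┐ ╶─┤ ╶─┤ ┌─╴ ├─╴ │
│↳ ↓│   │↑ ↰│↓│  ↑│↓ ↲│
│ ╷ └─┐ ├─┐ │ └─┐ ╵ ╷ │
│ │↳ ↓│ │ │↑│↳ ↓│↑ ↲│ │
│ ├─╴ │ ╵ │ └─┐ └───┤ │
│ │↓ ↲│   │↑ ↰│↳ → ↓│ │
│ │ ┌─┴─╴ ├─┐ └───┐ └─┤
│ │↓│     │ │↑ ← ↰│↳ ↓│
│ │ └─┐ ╶─┘ └─┬─╴ ├─╴ │
│ │↳ ↓│       │↱ ↑│  ↓│
│ └─┐ └─┬───┬─┘ ┌─┘ ╷ │
│   │↳ ↓│↱ ↓│↱ ↑│   │↓│
├─╴ ├─╴ │ ╷ ╵ ╶─┤ ┌─┘ │
│   │↓ ↲│↑│↳ ↑  │ │↓ ↲│
│ ┌─┤ ╷ │ └─┬─┬─┘ │ ┌─┤
│ │ │↓│ │↑ ↰│ │   │↓│ │
│ ╵ │ └─┴─╴ ╵ │ ┌─┘ ╵ │
│   │↳ → → ↑  │ │  ↳ B│
└───┴─────────┴─┴─────┘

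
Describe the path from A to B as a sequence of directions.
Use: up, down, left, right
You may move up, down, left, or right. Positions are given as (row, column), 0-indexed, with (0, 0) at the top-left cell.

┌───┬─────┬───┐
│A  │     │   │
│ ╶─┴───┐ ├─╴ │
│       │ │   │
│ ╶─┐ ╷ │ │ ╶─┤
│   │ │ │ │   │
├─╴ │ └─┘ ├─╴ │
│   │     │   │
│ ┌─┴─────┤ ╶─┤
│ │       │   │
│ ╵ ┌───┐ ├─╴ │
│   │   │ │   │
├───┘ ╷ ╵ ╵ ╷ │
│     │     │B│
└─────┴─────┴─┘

Finding the path and converting it to directions:
Path through cells: (0,0) → (1,0) → (2,0) → (2,1) → (3,1) → (3,0) → (4,0) → (5,0) → (5,1) → (4,1) → (4,2) → (4,3) → (4,4) → (5,4) → (6,4) → (6,5) → (5,5) → (5,6) → (6,6)
Directions: down, down, right, down, left, down, down, right, up, right, right, right, down, down, right, up, right, down

Solution:

┌───┬─────┬───┐
│A  │     │   │
│ ╶─┴───┐ ├─╴ │
│↓      │ │   │
│ ╶─┐ ╷ │ │ ╶─┤
│↳ ↓│ │ │ │   │
├─╴ │ └─┘ ├─╴ │
│↓ ↲│     │   │
│ ┌─┴─────┤ ╶─┤
│↓│↱ → → ↓│   │
│ ╵ ┌───┐ ├─╴ │
│↳ ↑│   │↓│↱ ↓│
├───┘ ╷ ╵ ╵ ╷ │
│     │  ↳ ↑│B│
└─────┴─────┴─┘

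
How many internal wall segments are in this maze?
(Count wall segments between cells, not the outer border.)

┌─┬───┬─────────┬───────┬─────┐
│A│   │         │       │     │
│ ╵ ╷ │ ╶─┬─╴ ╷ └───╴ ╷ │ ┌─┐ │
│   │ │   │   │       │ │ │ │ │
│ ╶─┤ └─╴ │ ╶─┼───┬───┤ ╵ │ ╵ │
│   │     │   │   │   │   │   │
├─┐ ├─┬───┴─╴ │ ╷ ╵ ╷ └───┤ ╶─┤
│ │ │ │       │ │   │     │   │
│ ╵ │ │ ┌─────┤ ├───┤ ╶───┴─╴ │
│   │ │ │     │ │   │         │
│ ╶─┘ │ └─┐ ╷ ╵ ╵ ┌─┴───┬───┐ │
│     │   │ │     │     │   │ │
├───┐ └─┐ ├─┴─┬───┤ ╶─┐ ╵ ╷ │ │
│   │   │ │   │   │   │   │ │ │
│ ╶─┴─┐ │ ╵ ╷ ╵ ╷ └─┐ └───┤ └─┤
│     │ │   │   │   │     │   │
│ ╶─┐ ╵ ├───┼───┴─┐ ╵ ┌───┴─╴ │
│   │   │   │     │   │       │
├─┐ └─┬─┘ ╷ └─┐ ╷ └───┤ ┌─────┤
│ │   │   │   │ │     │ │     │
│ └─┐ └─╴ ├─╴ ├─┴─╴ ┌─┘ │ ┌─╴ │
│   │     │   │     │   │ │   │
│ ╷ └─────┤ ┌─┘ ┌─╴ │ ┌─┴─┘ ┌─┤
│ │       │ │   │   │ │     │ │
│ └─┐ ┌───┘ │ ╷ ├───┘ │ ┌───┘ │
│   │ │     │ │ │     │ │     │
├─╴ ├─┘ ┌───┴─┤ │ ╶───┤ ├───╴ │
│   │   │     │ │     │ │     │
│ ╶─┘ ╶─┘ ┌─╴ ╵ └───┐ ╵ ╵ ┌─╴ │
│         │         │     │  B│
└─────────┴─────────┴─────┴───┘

Counting internal wall segments:
Total internal walls: 196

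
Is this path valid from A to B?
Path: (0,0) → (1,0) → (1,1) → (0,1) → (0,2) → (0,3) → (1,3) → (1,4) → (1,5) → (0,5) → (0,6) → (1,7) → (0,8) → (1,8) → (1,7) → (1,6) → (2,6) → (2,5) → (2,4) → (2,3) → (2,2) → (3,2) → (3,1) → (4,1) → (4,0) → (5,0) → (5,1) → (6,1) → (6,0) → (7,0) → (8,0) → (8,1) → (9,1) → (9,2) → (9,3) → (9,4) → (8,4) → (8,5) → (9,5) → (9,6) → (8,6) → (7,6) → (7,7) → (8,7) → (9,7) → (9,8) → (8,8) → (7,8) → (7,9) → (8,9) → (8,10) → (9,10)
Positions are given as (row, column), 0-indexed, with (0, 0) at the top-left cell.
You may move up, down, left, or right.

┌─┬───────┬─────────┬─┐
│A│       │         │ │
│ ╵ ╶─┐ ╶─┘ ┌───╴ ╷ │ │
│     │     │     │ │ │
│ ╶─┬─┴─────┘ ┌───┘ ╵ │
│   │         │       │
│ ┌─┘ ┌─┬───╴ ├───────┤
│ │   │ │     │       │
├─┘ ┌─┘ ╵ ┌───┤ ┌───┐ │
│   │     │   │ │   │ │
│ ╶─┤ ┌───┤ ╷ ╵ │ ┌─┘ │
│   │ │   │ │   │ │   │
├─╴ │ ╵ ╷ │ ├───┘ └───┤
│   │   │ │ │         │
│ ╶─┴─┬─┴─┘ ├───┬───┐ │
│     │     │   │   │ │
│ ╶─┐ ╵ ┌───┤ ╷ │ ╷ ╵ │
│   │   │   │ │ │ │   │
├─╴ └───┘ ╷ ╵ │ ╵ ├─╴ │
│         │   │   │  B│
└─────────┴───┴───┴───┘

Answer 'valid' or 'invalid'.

Checking path validity:
Result: Invalid move at step 11: cannot move from (0, 6) to (1, 7).

invalid

Correct solution:

┌─┬───────┬─────────┬─┐
│A│↱ → ↓  │↱ → → ↓  │ │
│ ╵ ╶─┐ ╶─┘ ┌───╴ ╷ │ │
│↳ ↑  │↳ → ↑│↓ ← ↲│ │ │
│ ╶─┬─┴─────┘ ┌───┘ ╵ │
│   │↓ ← ← ← ↲│       │
│ ┌─┘ ┌─┬───╴ ├───────┤
│ │↓ ↲│ │     │       │
├─┘ ┌─┘ ╵ ┌───┤ ┌───┐ │
│↓ ↲│     │   │ │   │ │
│ ╶─┤ ┌───┤ ╷ ╵ │ ┌─┘ │
│↳ ↓│ │   │ │   │ │   │
├─╴ │ ╵ ╷ │ ├───┘ └───┤
│↓ ↲│   │ │ │         │
│ ╶─┴─┬─┴─┘ ├───┬───┐ │
│↓    │     │↱ ↓│↱ ↓│ │
│ ╶─┐ ╵ ┌───┤ ╷ │ ╷ ╵ │
│↳ ↓│   │↱ ↓│↑│↓│↑│↳ ↓│
├─╴ └───┘ ╷ ╵ │ ╵ ├─╴ │
│  ↳ → → ↑│↳ ↑│↳ ↑│  B│
└─────────┴───┴───┴───┘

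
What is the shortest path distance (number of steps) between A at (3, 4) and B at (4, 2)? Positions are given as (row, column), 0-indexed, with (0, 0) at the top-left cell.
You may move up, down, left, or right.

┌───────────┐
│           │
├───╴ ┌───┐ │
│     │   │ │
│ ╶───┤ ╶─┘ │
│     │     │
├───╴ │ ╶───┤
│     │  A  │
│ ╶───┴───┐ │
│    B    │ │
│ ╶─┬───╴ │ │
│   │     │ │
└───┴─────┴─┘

Finding path from (3, 4) to (4, 2):
Path: (3,4) → (3,3) → (2,3) → (2,4) → (2,5) → (1,5) → (0,5) → (0,4) → (0,3) → (0,2) → (1,2) → (1,1) → (1,0) → (2,0) → (2,1) → (2,2) → (3,2) → (3,1) → (3,0) → (4,0) → (4,1) → (4,2)
Distance: 21 steps

Solution:

┌───────────┐
│    ↓ ← ← ↰│
├───╴ ┌───┐ │
│↓ ← ↲│   │↑│
│ ╶───┤ ╶─┘ │
│↳ → ↓│↱ → ↑│
├───╴ │ ╶───┤
│↓ ← ↲│↑ A  │
│ ╶───┴───┐ │
│↳ → B    │ │
│ ╶─┬───╴ │ │
│   │     │ │
└───┴─────┴─┘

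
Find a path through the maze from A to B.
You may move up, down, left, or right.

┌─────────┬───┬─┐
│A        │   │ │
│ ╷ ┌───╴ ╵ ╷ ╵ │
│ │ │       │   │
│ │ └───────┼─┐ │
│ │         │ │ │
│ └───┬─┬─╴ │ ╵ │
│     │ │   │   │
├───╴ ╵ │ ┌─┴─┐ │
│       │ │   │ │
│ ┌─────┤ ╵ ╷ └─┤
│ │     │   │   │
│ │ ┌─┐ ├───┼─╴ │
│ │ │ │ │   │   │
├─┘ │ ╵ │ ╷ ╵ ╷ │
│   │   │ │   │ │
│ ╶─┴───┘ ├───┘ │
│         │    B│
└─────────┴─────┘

Finding the shortest path through the maze:
Path length: 19 steps
Directions: right → down → down → right → right → right → right → down → left → down → down → right → up → right → down → right → down → down → down

Solution:

┌─────────┬───┬─┐
│A ↓      │   │ │
│ ╷ ┌───╴ ╵ ╷ ╵ │
│ │↓│       │   │
│ │ └───────┼─┐ │
│ │↳ → → → ↓│ │ │
│ └───┬─┬─╴ │ ╵ │
│     │ │↓ ↲│   │
├───╴ ╵ │ ┌─┴─┐ │
│       │↓│↱ ↓│ │
│ ┌─────┤ ╵ ╷ └─┤
│ │     │↳ ↑│↳ ↓│
│ │ ┌─┐ ├───┼─╴ │
│ │ │ │ │   │  ↓│
├─┘ │ ╵ │ ╷ ╵ ╷ │
│   │   │ │   │↓│
│ ╶─┴───┘ ├───┘ │
│         │    B│
└─────────┴─────┘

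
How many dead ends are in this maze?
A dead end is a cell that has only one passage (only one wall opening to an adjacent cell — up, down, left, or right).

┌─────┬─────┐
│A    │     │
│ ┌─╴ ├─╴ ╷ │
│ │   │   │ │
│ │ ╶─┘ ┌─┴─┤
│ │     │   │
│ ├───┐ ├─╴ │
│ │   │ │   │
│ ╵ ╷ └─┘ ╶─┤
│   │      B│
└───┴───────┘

Checking each cell for number of passages:

Dead ends found at positions:
  (0, 3)
  (1, 5)
  (2, 4)
  (3, 3)
  (4, 5)
Total dead ends: 5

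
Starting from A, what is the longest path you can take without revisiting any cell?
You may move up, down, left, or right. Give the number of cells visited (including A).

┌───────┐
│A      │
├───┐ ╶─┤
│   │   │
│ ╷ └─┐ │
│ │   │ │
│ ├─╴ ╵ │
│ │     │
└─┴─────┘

Finding longest simple path using DFS:
Start: (0, 0)
Longest path visits 14 cells
Path: A → right → right → down → right → down → down → left → up → left → up → left → down → down

Solution:

┌───────┐
│A → ↓  │
├───┐ ╶─┤
│↓ ↰│↳ ↓│
│ ╷ └─┐ │
│↓│↑ ↰│↓│
│ ├─╴ ╵ │
│B│  ↑ ↲│
└─┴─────┘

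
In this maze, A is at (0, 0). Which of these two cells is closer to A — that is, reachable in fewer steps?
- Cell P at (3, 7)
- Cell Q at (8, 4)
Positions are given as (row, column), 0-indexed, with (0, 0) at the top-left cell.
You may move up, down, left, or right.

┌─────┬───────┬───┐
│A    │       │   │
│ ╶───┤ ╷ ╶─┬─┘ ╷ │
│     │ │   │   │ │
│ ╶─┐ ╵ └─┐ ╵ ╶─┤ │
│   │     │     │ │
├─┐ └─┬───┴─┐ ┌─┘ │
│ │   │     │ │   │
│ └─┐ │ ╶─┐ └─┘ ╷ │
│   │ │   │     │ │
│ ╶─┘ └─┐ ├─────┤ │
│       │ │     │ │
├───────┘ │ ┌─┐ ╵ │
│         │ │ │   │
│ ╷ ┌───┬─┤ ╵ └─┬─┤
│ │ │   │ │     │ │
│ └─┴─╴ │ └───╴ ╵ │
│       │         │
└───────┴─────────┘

Shortest path A → P at (3, 7): 20 steps
Shortest path A → Q at (8, 4): 34 steps

P is closer (20 steps vs 34 steps).

Path to P:

┌─────┬───────┬───┐
│A    │↱ ↓    │↱ ↓│
│ ╶───┤ ╷ ╶─┬─┘ ╷ │
│↳ → ↓│↑│↳ ↓│↱ ↑│↓│
│ ╶─┐ ╵ └─┐ ╵ ╶─┤ │
│   │↳ ↑  │↳ ↑  │↓│
├─┐ └─┬───┴─┐ ┌─┘ │
│ │   │     │ │P ↲│
│ └─┐ │ ╶─┐ └─┘ ╷ │
│   │ │   │     │ │
│ ╶─┘ └─┐ ├─────┤ │
│       │ │     │ │
├───────┘ │ ┌─┐ ╵ │
│         │ │ │   │
│ ╷ ┌───┬─┤ ╵ └─┬─┤
│ │ │   │ │     │ │
│ └─┴─╴ │ └───╴ ╵ │
│       │         │
└───────┴─────────┘

Path to Q:

┌─────┬───────┬───┐
│A    │↱ ↓    │↱ ↓│
│ ╶───┤ ╷ ╶─┬─┘ ╷ │
│↳ → ↓│↑│↳ ↓│↱ ↑│↓│
│ ╶─┐ ╵ └─┐ ╵ ╶─┤ │
│   │↳ ↑  │↳ ↑  │↓│
├─┐ └─┬───┴─┐ ┌─┘ │
│ │   │     │ │  ↓│
│ └─┐ │ ╶─┐ └─┘ ╷ │
│   │ │   │     │↓│
│ ╶─┘ └─┐ ├─────┤ │
│       │ │↓ ← ↰│↓│
├───────┘ │ ┌─┐ ╵ │
│         │↓│ │↑ ↲│
│ ╷ ┌───┬─┤ ╵ └─┬─┤
│ │ │   │ │↳ → ↓│ │
│ └─┴─╴ │ └───╴ ╵ │
│       │Q ← ← ↲  │
└───────┴─────────┘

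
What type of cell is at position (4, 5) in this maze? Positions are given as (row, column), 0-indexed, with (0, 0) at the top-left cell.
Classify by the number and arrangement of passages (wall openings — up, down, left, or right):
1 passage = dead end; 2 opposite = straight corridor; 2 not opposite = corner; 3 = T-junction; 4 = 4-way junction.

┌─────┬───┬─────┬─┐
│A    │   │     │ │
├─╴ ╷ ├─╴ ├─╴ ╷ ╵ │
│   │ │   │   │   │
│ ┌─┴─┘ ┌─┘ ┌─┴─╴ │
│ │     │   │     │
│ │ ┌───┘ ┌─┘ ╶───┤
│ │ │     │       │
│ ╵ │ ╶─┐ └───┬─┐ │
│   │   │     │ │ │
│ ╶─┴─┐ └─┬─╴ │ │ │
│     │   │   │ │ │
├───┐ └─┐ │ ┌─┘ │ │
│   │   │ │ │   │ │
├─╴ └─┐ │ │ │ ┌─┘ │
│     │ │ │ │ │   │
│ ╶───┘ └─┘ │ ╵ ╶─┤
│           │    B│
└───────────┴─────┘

Checking cell at (4, 5):
Number of passages: 2
Cell type: straight corridor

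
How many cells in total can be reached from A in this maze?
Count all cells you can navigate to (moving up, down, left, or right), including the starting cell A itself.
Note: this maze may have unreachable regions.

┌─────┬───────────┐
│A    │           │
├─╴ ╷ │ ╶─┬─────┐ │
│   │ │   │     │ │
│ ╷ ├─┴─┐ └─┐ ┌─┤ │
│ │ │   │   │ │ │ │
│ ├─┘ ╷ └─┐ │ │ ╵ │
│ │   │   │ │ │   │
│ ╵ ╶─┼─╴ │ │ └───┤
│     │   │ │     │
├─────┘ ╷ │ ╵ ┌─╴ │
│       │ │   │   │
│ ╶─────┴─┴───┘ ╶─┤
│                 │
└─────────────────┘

Using BFS/flood-fill to find all reachable cells from A:
Maze size: 7 × 9 = 63 total cells
All cells are reachable — the maze is fully connected.
Reachable cells: 63

Reachable region (· marks reachable cells):

┌─────┬───────────┐
│A · ·│· · · · · ·│
├─╴ ╷ │ ╶─┬─────┐ │
│· ·│·│· ·│· · ·│·│
│ ╷ ├─┴─┐ └─┐ ┌─┤ │
│·│·│· ·│· ·│·│·│·│
│ ├─┘ ╷ └─┐ │ │ ╵ │
│·│· ·│· ·│·│·│· ·│
│ ╵ ╶─┼─╴ │ │ └───┤
│· · ·│· ·│·│· · ·│
├─────┘ ╷ │ ╵ ┌─╴ │
│· · · ·│·│· ·│· ·│
│ ╶─────┴─┴───┘ ╶─┤
│· · · · · · · · ·│
└─────────────────┘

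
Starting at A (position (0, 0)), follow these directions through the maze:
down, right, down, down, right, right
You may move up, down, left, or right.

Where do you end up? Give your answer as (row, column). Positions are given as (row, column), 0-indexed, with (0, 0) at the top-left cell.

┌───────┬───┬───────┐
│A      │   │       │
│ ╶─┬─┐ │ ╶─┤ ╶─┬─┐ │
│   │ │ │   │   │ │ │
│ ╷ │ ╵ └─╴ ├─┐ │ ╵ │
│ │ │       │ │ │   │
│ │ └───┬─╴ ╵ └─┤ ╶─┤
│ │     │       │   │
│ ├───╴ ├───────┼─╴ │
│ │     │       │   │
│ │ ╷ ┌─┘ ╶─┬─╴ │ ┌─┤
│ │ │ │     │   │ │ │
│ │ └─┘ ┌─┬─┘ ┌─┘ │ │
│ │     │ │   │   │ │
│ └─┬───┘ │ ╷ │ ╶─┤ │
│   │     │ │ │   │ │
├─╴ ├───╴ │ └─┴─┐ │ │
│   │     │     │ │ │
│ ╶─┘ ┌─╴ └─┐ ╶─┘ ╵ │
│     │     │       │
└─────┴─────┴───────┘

Following directions step by step:
Start: (0, 0)
  down: (0, 0) → (1, 0)
  right: (1, 0) → (1, 1)
  down: (1, 1) → (2, 1)
  down: (2, 1) → (3, 1)
  right: (3, 1) → (3, 2)
  right: (3, 2) → (3, 3)
Final position: (3, 3)

Path taken:

┌───────┬───┬───────┐
│A      │   │       │
│ ╶─┬─┐ │ ╶─┤ ╶─┬─┐ │
│↳ ↓│ │ │   │   │ │ │
│ ╷ │ ╵ └─╴ ├─┐ │ ╵ │
│ │↓│       │ │ │   │
│ │ └───┬─╴ ╵ └─┤ ╶─┤
│ │↳ → B│       │   │
│ ├───╴ ├───────┼─╴ │
│ │     │       │   │
│ │ ╷ ┌─┘ ╶─┬─╴ │ ┌─┤
│ │ │ │     │   │ │ │
│ │ └─┘ ┌─┬─┘ ┌─┘ │ │
│ │     │ │   │   │ │
│ └─┬───┘ │ ╷ │ ╶─┤ │
│   │     │ │ │   │ │
├─╴ ├───╴ │ └─┴─┐ │ │
│   │     │     │ │ │
│ ╶─┘ ┌─╴ └─┐ ╶─┘ ╵ │
│     │     │       │
└─────┴─────┴───────┘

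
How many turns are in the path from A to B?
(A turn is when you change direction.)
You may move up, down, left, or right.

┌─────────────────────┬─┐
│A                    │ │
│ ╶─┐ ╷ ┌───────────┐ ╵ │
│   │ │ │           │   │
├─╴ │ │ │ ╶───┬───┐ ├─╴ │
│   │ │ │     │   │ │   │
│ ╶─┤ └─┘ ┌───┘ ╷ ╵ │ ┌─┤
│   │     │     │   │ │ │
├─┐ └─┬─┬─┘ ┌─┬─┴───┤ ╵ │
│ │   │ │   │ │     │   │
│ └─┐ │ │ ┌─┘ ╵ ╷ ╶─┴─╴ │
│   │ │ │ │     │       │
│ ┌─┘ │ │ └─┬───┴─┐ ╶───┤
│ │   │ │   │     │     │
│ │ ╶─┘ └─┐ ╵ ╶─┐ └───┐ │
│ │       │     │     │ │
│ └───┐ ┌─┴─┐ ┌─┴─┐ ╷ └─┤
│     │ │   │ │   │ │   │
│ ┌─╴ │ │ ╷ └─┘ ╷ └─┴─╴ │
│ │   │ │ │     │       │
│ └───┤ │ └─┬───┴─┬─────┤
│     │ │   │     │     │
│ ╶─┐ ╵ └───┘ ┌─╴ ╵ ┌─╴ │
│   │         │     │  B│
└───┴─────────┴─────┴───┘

Directions: down, right, down, left, down, right, down, right, down, down, left, down, right, right, down, down, down, down, right, right, right, up, right, right, down, right, up, right, right, down
Number of turns: 20

Solution:

┌─────────────────────┬─┐
│A                    │ │
│ ╶─┐ ╷ ┌───────────┐ ╵ │
│↳ ↓│ │ │           │   │
├─╴ │ │ │ ╶───┬───┐ ├─╴ │
│↓ ↲│ │ │     │   │ │   │
│ ╶─┤ └─┘ ┌───┘ ╷ ╵ │ ┌─┤
│↳ ↓│     │     │   │ │ │
├─┐ └─┬─┬─┘ ┌─┬─┴───┤ ╵ │
│ │↳ ↓│ │   │ │     │   │
│ └─┐ │ │ ┌─┘ ╵ ╷ ╶─┴─╴ │
│   │↓│ │ │     │       │
│ ┌─┘ │ │ └─┬───┴─┐ ╶───┤
│ │↓ ↲│ │   │     │     │
│ │ ╶─┘ └─┐ ╵ ╶─┐ └───┐ │
│ │↳ → ↓  │     │     │ │
│ └───┐ ┌─┴─┐ ┌─┴─┐ ╷ └─┤
│     │↓│   │ │   │ │   │
│ ┌─╴ │ │ ╷ └─┘ ╷ └─┴─╴ │
│ │   │↓│ │     │       │
│ └───┤ │ └─┬───┴─┬─────┤
│     │↓│   │↱ → ↓│↱ → ↓│
│ ╶─┐ ╵ └───┘ ┌─╴ ╵ ┌─╴ │
│   │  ↳ → → ↑│  ↳ ↑│  B│
└───┴─────────┴─────┴───┘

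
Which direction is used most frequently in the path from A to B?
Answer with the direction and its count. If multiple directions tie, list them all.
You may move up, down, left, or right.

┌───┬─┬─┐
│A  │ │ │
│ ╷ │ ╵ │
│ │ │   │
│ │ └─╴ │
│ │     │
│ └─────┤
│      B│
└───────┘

Directions: down, down, down, right, right, right
Counts: {'down': 3, 'right': 3}
Most common: down and right (tied at 3 times each)

Solution:

┌───┬─┬─┐
│A  │ │ │
│ ╷ │ ╵ │
│↓│ │   │
│ │ └─╴ │
│↓│     │
│ └─────┤
│↳ → → B│
└───────┘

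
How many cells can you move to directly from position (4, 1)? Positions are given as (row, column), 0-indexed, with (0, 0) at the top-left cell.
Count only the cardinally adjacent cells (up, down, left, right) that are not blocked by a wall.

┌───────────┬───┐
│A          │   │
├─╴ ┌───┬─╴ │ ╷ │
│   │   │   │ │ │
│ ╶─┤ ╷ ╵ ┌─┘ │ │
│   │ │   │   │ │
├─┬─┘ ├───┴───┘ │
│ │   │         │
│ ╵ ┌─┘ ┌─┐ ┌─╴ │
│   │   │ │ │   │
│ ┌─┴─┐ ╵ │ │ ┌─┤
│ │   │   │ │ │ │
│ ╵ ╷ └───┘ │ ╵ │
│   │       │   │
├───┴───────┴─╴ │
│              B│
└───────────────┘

Checking passable neighbors of (4, 1):
Neighbors: (3, 1), (4, 0)
Count: 2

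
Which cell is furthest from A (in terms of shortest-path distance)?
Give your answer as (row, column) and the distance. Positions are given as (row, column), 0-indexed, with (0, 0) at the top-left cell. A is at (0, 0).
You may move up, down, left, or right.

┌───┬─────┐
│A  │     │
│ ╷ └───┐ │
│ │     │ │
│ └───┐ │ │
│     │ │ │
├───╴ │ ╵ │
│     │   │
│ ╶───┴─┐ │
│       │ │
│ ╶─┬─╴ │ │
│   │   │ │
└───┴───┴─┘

Computing BFS distances from A to all cells:
Furthest cell: (5, 2)
Distance: 13 steps

Path from A to the furthest cell:

┌───┬─────┐
│A  │     │
│ ╷ └───┐ │
│↓│     │ │
│ └───┐ │ │
│↳ → ↓│ │ │
├───╴ │ ╵ │
│↓ ← ↲│   │
│ ╶───┴─┐ │
│↳ → → ↓│ │
│ ╶─┬─╴ │ │
│   │B ↲│ │
└───┴───┴─┘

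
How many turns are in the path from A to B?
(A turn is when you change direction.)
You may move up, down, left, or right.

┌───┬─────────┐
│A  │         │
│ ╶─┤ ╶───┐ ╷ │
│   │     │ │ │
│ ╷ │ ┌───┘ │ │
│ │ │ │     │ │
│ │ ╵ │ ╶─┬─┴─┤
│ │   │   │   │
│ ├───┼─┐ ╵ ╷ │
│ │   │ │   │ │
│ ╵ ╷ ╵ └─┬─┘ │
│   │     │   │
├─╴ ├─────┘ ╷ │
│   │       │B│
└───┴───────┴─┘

Directions: down, right, down, down, right, up, up, up, right, right, right, down, down, left, left, down, right, down, right, up, right, down, down, down
Number of turns: 14

Solution:

┌───┬─────────┐
│A  │↱ → → ↓  │
│ ╶─┤ ╶───┐ ╷ │
│↳ ↓│↑    │↓│ │
│ ╷ │ ┌───┘ │ │
│ │↓│↑│↓ ← ↲│ │
│ │ ╵ │ ╶─┬─┴─┤
│ │↳ ↑│↳ ↓│↱ ↓│
│ ├───┼─┐ ╵ ╷ │
│ │   │ │↳ ↑│↓│
│ ╵ ╷ ╵ └─┬─┘ │
│   │     │  ↓│
├─╴ ├─────┘ ╷ │
│   │       │B│
└───┴───────┴─┘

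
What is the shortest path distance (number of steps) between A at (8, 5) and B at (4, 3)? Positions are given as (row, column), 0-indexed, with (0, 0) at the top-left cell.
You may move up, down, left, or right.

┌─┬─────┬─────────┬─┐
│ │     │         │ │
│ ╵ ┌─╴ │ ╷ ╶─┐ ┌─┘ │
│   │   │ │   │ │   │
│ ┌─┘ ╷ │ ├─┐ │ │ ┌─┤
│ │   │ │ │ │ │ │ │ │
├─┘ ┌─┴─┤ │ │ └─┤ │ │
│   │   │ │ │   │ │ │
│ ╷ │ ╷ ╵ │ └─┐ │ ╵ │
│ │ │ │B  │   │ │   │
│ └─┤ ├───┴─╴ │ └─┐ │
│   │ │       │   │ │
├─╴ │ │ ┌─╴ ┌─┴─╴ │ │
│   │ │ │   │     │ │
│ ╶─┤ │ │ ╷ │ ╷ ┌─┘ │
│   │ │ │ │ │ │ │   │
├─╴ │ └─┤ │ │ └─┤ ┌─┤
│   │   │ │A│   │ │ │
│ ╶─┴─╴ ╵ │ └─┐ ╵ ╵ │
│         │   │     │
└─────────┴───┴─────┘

Finding path from (8, 5) to (4, 3):
Path: (8,5) → (7,5) → (6,5) → (6,4) → (7,4) → (8,4) → (9,4) → (9,3) → (8,3) → (8,2) → (7,2) → (6,2) → (5,2) → (4,2) → (3,2) → (3,3) → (4,3)
Distance: 16 steps

Solution:

┌─┬─────┬─────────┬─┐
│ │     │         │ │
│ ╵ ┌─╴ │ ╷ ╶─┐ ┌─┘ │
│   │   │ │   │ │   │
│ ┌─┘ ╷ │ ├─┐ │ │ ┌─┤
│ │   │ │ │ │ │ │ │ │
├─┘ ┌─┴─┤ │ │ └─┤ │ │
│   │↱ ↓│ │ │   │ │ │
│ ╷ │ ╷ ╵ │ └─┐ │ ╵ │
│ │ │↑│B  │   │ │   │
│ └─┤ ├───┴─╴ │ └─┐ │
│   │↑│       │   │ │
├─╴ │ │ ┌─╴ ┌─┴─╴ │ │
│   │↑│ │↓ ↰│     │ │
│ ╶─┤ │ │ ╷ │ ╷ ┌─┘ │
│   │↑│ │↓│↑│ │ │   │
├─╴ │ └─┤ │ │ └─┤ ┌─┤
│   │↑ ↰│↓│A│   │ │ │
│ ╶─┴─╴ ╵ │ └─┐ ╵ ╵ │
│      ↑ ↲│   │     │
└─────────┴───┴─────┘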